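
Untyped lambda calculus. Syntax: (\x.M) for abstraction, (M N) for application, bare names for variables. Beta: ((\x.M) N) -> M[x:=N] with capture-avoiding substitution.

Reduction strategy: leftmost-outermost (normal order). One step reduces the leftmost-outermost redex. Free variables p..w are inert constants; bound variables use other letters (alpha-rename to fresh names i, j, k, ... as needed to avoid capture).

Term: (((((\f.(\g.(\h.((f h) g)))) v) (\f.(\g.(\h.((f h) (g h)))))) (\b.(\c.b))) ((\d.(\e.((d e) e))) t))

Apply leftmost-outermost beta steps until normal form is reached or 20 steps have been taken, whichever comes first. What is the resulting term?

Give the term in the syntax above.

Step 0: (((((\f.(\g.(\h.((f h) g)))) v) (\f.(\g.(\h.((f h) (g h)))))) (\b.(\c.b))) ((\d.(\e.((d e) e))) t))
Step 1: ((((\g.(\h.((v h) g))) (\f.(\g.(\h.((f h) (g h)))))) (\b.(\c.b))) ((\d.(\e.((d e) e))) t))
Step 2: (((\h.((v h) (\f.(\g.(\h.((f h) (g h))))))) (\b.(\c.b))) ((\d.(\e.((d e) e))) t))
Step 3: (((v (\b.(\c.b))) (\f.(\g.(\h.((f h) (g h)))))) ((\d.(\e.((d e) e))) t))
Step 4: (((v (\b.(\c.b))) (\f.(\g.(\h.((f h) (g h)))))) (\e.((t e) e)))

Answer: (((v (\b.(\c.b))) (\f.(\g.(\h.((f h) (g h)))))) (\e.((t e) e)))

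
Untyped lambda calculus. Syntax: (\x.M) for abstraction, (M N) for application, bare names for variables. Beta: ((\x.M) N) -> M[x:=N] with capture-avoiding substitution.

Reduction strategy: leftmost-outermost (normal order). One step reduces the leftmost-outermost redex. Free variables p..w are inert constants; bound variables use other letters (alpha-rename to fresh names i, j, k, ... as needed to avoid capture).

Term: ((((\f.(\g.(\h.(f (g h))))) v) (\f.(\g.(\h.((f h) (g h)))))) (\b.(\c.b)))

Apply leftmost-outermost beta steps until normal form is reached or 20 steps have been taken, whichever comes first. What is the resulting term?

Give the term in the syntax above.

Step 0: ((((\f.(\g.(\h.(f (g h))))) v) (\f.(\g.(\h.((f h) (g h)))))) (\b.(\c.b)))
Step 1: (((\g.(\h.(v (g h)))) (\f.(\g.(\h.((f h) (g h)))))) (\b.(\c.b)))
Step 2: ((\h.(v ((\f.(\g.(\h.((f h) (g h))))) h))) (\b.(\c.b)))
Step 3: (v ((\f.(\g.(\h.((f h) (g h))))) (\b.(\c.b))))
Step 4: (v (\g.(\h.(((\b.(\c.b)) h) (g h)))))
Step 5: (v (\g.(\h.((\c.h) (g h)))))
Step 6: (v (\g.(\h.h)))

Answer: (v (\g.(\h.h)))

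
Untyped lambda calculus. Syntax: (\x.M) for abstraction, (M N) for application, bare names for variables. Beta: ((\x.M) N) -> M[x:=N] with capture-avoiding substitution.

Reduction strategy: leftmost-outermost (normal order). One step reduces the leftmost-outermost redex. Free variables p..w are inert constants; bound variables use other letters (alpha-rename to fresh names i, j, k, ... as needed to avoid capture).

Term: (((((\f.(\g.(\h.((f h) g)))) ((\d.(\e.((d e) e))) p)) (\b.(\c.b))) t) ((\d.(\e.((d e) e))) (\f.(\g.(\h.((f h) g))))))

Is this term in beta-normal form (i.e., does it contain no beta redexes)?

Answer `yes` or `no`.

Term: (((((\f.(\g.(\h.((f h) g)))) ((\d.(\e.((d e) e))) p)) (\b.(\c.b))) t) ((\d.(\e.((d e) e))) (\f.(\g.(\h.((f h) g))))))
Found 3 beta redex(es).

Answer: no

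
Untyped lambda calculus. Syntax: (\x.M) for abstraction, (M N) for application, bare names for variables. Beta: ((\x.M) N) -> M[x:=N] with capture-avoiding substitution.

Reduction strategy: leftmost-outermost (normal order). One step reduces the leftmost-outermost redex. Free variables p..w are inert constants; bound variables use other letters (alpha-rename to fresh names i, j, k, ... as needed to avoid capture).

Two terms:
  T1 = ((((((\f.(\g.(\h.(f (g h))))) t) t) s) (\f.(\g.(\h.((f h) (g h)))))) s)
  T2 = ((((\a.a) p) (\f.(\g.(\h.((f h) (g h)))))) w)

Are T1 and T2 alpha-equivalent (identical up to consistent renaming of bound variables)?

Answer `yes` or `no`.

Answer: no

Derivation:
Term 1: ((((((\f.(\g.(\h.(f (g h))))) t) t) s) (\f.(\g.(\h.((f h) (g h)))))) s)
Term 2: ((((\a.a) p) (\f.(\g.(\h.((f h) (g h)))))) w)
Alpha-equivalence: compare structure up to binder renaming.
Result: False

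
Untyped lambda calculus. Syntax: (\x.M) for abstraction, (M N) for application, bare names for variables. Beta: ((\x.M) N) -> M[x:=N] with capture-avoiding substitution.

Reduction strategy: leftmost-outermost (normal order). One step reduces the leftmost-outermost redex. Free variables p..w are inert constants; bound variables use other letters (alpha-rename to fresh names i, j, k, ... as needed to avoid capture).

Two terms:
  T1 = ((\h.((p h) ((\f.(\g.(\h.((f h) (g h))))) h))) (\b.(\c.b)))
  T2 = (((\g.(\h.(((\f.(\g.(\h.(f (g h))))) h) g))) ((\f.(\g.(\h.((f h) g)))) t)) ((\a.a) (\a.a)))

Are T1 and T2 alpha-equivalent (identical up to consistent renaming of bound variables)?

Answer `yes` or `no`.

Answer: no

Derivation:
Term 1: ((\h.((p h) ((\f.(\g.(\h.((f h) (g h))))) h))) (\b.(\c.b)))
Term 2: (((\g.(\h.(((\f.(\g.(\h.(f (g h))))) h) g))) ((\f.(\g.(\h.((f h) g)))) t)) ((\a.a) (\a.a)))
Alpha-equivalence: compare structure up to binder renaming.
Result: False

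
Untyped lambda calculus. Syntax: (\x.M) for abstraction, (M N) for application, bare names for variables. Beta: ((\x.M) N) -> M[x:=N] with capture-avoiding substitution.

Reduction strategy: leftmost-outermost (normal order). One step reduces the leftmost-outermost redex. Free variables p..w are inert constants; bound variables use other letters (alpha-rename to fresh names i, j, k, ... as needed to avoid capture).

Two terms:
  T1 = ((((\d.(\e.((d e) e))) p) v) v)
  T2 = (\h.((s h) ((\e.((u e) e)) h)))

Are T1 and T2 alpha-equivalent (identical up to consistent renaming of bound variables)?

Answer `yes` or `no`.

Term 1: ((((\d.(\e.((d e) e))) p) v) v)
Term 2: (\h.((s h) ((\e.((u e) e)) h)))
Alpha-equivalence: compare structure up to binder renaming.
Result: False

Answer: no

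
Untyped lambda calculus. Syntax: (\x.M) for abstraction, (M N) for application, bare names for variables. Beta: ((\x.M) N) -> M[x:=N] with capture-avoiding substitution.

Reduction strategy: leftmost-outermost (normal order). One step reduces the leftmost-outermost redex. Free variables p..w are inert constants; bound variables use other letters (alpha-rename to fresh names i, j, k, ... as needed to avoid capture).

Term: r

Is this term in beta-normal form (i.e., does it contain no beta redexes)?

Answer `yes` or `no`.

Term: r
No beta redexes found.

Answer: yes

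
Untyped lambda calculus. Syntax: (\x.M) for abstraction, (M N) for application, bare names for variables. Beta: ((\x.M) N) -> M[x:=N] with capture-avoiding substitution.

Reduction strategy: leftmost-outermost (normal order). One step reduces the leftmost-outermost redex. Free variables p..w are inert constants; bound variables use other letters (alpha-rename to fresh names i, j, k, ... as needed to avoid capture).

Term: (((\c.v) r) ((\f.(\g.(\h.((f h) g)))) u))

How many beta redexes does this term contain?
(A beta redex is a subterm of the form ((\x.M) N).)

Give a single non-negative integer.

Answer: 2

Derivation:
Term: (((\c.v) r) ((\f.(\g.(\h.((f h) g)))) u))
  Redex: ((\c.v) r)
  Redex: ((\f.(\g.(\h.((f h) g)))) u)
Total redexes: 2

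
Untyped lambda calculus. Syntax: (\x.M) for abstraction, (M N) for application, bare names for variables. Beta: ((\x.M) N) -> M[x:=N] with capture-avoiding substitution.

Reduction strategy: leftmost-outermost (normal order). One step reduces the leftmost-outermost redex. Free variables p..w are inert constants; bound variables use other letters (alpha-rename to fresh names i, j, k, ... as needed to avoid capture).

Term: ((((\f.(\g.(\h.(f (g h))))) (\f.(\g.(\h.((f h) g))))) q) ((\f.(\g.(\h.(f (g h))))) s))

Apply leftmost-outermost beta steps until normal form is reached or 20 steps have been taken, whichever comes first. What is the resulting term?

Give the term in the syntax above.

Step 0: ((((\f.(\g.(\h.(f (g h))))) (\f.(\g.(\h.((f h) g))))) q) ((\f.(\g.(\h.(f (g h))))) s))
Step 1: (((\g.(\h.((\f.(\g.(\h.((f h) g)))) (g h)))) q) ((\f.(\g.(\h.(f (g h))))) s))
Step 2: ((\h.((\f.(\g.(\h.((f h) g)))) (q h))) ((\f.(\g.(\h.(f (g h))))) s))
Step 3: ((\f.(\g.(\h.((f h) g)))) (q ((\f.(\g.(\h.(f (g h))))) s)))
Step 4: (\g.(\h.(((q ((\f.(\g.(\h.(f (g h))))) s)) h) g)))
Step 5: (\g.(\h.(((q (\g.(\h.(s (g h))))) h) g)))

Answer: (\g.(\h.(((q (\g.(\h.(s (g h))))) h) g)))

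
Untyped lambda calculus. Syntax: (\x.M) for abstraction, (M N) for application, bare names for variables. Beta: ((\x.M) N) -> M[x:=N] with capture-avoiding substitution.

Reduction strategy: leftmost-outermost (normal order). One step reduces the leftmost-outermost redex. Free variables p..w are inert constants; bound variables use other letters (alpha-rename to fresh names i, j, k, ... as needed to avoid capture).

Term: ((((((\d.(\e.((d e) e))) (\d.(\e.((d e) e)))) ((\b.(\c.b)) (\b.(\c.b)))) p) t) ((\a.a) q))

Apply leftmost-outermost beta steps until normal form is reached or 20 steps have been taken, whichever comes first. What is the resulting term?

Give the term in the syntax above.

Step 0: ((((((\d.(\e.((d e) e))) (\d.(\e.((d e) e)))) ((\b.(\c.b)) (\b.(\c.b)))) p) t) ((\a.a) q))
Step 1: (((((\e.(((\d.(\e.((d e) e))) e) e)) ((\b.(\c.b)) (\b.(\c.b)))) p) t) ((\a.a) q))
Step 2: ((((((\d.(\e.((d e) e))) ((\b.(\c.b)) (\b.(\c.b)))) ((\b.(\c.b)) (\b.(\c.b)))) p) t) ((\a.a) q))
Step 3: (((((\e.((((\b.(\c.b)) (\b.(\c.b))) e) e)) ((\b.(\c.b)) (\b.(\c.b)))) p) t) ((\a.a) q))
Step 4: (((((((\b.(\c.b)) (\b.(\c.b))) ((\b.(\c.b)) (\b.(\c.b)))) ((\b.(\c.b)) (\b.(\c.b)))) p) t) ((\a.a) q))
Step 5: ((((((\c.(\b.(\c.b))) ((\b.(\c.b)) (\b.(\c.b)))) ((\b.(\c.b)) (\b.(\c.b)))) p) t) ((\a.a) q))
Step 6: (((((\b.(\c.b)) ((\b.(\c.b)) (\b.(\c.b)))) p) t) ((\a.a) q))
Step 7: ((((\c.((\b.(\c.b)) (\b.(\c.b)))) p) t) ((\a.a) q))
Step 8: ((((\b.(\c.b)) (\b.(\c.b))) t) ((\a.a) q))
Step 9: (((\c.(\b.(\c.b))) t) ((\a.a) q))
Step 10: ((\b.(\c.b)) ((\a.a) q))
Step 11: (\c.((\a.a) q))
Step 12: (\c.q)

Answer: (\c.q)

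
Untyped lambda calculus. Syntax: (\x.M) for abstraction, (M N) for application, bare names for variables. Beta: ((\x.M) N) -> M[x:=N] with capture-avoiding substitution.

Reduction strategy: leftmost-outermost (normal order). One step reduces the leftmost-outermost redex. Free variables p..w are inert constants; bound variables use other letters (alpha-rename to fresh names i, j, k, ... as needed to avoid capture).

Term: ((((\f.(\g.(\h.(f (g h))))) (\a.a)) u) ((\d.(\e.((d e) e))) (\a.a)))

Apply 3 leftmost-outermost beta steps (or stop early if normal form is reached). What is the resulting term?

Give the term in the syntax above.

Answer: ((\a.a) (u ((\d.(\e.((d e) e))) (\a.a))))

Derivation:
Step 0: ((((\f.(\g.(\h.(f (g h))))) (\a.a)) u) ((\d.(\e.((d e) e))) (\a.a)))
Step 1: (((\g.(\h.((\a.a) (g h)))) u) ((\d.(\e.((d e) e))) (\a.a)))
Step 2: ((\h.((\a.a) (u h))) ((\d.(\e.((d e) e))) (\a.a)))
Step 3: ((\a.a) (u ((\d.(\e.((d e) e))) (\a.a))))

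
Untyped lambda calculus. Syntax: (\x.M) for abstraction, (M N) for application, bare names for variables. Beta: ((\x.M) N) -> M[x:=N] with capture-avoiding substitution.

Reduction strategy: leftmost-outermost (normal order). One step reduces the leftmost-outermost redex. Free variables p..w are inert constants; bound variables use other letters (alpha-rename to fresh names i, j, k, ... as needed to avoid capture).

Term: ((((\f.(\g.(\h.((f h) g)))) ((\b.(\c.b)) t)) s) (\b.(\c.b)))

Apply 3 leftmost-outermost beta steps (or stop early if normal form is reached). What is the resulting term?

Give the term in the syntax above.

Answer: ((((\b.(\c.b)) t) (\b.(\c.b))) s)

Derivation:
Step 0: ((((\f.(\g.(\h.((f h) g)))) ((\b.(\c.b)) t)) s) (\b.(\c.b)))
Step 1: (((\g.(\h.((((\b.(\c.b)) t) h) g))) s) (\b.(\c.b)))
Step 2: ((\h.((((\b.(\c.b)) t) h) s)) (\b.(\c.b)))
Step 3: ((((\b.(\c.b)) t) (\b.(\c.b))) s)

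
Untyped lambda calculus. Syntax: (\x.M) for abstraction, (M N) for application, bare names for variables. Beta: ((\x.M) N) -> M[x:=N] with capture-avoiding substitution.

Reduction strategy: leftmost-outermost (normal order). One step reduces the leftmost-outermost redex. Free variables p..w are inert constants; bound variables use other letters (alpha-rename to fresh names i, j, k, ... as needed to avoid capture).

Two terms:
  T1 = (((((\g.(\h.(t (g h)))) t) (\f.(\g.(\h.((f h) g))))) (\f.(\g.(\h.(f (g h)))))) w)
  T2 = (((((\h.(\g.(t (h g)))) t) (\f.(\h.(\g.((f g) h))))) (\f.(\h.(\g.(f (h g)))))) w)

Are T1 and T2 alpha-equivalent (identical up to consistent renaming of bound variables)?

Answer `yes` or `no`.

Answer: yes

Derivation:
Term 1: (((((\g.(\h.(t (g h)))) t) (\f.(\g.(\h.((f h) g))))) (\f.(\g.(\h.(f (g h)))))) w)
Term 2: (((((\h.(\g.(t (h g)))) t) (\f.(\h.(\g.((f g) h))))) (\f.(\h.(\g.(f (h g)))))) w)
Alpha-equivalence: compare structure up to binder renaming.
Result: True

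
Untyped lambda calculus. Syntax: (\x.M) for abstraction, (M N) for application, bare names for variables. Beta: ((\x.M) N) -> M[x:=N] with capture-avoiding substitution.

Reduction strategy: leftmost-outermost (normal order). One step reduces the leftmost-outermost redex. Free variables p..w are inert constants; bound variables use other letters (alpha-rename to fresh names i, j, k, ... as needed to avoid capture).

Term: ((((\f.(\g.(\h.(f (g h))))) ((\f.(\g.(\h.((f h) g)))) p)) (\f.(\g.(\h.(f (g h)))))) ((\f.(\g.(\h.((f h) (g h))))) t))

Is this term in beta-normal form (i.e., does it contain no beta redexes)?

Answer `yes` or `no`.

Answer: no

Derivation:
Term: ((((\f.(\g.(\h.(f (g h))))) ((\f.(\g.(\h.((f h) g)))) p)) (\f.(\g.(\h.(f (g h)))))) ((\f.(\g.(\h.((f h) (g h))))) t))
Found 3 beta redex(es).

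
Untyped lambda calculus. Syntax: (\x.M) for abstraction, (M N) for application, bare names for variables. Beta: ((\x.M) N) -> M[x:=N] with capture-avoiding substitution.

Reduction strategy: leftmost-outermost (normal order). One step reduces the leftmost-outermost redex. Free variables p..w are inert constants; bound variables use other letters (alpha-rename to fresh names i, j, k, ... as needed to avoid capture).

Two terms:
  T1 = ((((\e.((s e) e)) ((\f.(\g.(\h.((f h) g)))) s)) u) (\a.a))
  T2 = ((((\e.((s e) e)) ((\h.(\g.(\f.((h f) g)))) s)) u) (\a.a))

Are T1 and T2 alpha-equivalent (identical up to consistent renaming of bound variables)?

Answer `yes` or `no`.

Term 1: ((((\e.((s e) e)) ((\f.(\g.(\h.((f h) g)))) s)) u) (\a.a))
Term 2: ((((\e.((s e) e)) ((\h.(\g.(\f.((h f) g)))) s)) u) (\a.a))
Alpha-equivalence: compare structure up to binder renaming.
Result: True

Answer: yes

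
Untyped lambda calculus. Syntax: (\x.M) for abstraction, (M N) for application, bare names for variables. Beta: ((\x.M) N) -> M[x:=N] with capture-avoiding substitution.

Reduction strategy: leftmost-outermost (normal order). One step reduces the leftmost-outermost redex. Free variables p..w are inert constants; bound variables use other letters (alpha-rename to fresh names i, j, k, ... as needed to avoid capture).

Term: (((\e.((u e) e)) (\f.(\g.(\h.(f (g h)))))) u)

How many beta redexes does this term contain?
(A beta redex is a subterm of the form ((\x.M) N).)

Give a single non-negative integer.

Term: (((\e.((u e) e)) (\f.(\g.(\h.(f (g h)))))) u)
  Redex: ((\e.((u e) e)) (\f.(\g.(\h.(f (g h))))))
Total redexes: 1

Answer: 1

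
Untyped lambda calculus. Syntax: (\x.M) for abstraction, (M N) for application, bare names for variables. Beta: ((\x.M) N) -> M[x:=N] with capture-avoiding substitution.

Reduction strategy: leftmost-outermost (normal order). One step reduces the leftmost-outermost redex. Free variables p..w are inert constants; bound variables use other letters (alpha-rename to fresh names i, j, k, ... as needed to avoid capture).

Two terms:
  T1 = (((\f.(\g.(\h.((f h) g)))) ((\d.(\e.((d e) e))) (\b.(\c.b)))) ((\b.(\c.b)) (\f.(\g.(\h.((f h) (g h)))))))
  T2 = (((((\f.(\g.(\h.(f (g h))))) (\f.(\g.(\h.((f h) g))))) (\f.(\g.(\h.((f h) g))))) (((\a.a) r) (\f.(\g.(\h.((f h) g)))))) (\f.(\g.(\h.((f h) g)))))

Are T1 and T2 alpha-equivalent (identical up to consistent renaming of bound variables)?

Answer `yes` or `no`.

Term 1: (((\f.(\g.(\h.((f h) g)))) ((\d.(\e.((d e) e))) (\b.(\c.b)))) ((\b.(\c.b)) (\f.(\g.(\h.((f h) (g h)))))))
Term 2: (((((\f.(\g.(\h.(f (g h))))) (\f.(\g.(\h.((f h) g))))) (\f.(\g.(\h.((f h) g))))) (((\a.a) r) (\f.(\g.(\h.((f h) g)))))) (\f.(\g.(\h.((f h) g)))))
Alpha-equivalence: compare structure up to binder renaming.
Result: False

Answer: no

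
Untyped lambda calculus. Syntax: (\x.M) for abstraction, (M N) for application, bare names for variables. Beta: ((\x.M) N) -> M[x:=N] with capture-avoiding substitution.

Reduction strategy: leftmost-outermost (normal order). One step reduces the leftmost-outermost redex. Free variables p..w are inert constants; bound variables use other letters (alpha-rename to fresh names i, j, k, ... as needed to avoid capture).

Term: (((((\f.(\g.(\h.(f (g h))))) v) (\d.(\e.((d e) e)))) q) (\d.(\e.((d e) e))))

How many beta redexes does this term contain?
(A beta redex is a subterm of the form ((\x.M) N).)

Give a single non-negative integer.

Answer: 1

Derivation:
Term: (((((\f.(\g.(\h.(f (g h))))) v) (\d.(\e.((d e) e)))) q) (\d.(\e.((d e) e))))
  Redex: ((\f.(\g.(\h.(f (g h))))) v)
Total redexes: 1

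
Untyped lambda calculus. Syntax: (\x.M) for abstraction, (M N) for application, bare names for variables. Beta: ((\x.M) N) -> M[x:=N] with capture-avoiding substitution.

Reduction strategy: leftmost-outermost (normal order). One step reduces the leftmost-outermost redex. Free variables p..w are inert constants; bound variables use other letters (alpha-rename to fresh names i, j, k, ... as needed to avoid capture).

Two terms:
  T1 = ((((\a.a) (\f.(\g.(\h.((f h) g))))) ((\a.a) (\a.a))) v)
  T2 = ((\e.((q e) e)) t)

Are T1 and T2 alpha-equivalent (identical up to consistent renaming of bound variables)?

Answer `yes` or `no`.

Answer: no

Derivation:
Term 1: ((((\a.a) (\f.(\g.(\h.((f h) g))))) ((\a.a) (\a.a))) v)
Term 2: ((\e.((q e) e)) t)
Alpha-equivalence: compare structure up to binder renaming.
Result: False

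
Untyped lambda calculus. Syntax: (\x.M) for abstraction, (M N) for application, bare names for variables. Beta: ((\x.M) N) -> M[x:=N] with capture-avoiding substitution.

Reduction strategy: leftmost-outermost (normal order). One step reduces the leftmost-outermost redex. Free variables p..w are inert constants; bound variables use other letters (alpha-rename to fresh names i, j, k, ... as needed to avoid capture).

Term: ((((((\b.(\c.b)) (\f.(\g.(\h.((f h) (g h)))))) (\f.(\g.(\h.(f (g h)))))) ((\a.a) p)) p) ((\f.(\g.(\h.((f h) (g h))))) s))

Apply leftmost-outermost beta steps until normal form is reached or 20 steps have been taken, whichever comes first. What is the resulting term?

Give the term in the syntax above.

Answer: ((p (\g.(\h.((s h) (g h))))) (p (\g.(\h.((s h) (g h))))))

Derivation:
Step 0: ((((((\b.(\c.b)) (\f.(\g.(\h.((f h) (g h)))))) (\f.(\g.(\h.(f (g h)))))) ((\a.a) p)) p) ((\f.(\g.(\h.((f h) (g h))))) s))
Step 1: (((((\c.(\f.(\g.(\h.((f h) (g h)))))) (\f.(\g.(\h.(f (g h)))))) ((\a.a) p)) p) ((\f.(\g.(\h.((f h) (g h))))) s))
Step 2: ((((\f.(\g.(\h.((f h) (g h))))) ((\a.a) p)) p) ((\f.(\g.(\h.((f h) (g h))))) s))
Step 3: (((\g.(\h.((((\a.a) p) h) (g h)))) p) ((\f.(\g.(\h.((f h) (g h))))) s))
Step 4: ((\h.((((\a.a) p) h) (p h))) ((\f.(\g.(\h.((f h) (g h))))) s))
Step 5: ((((\a.a) p) ((\f.(\g.(\h.((f h) (g h))))) s)) (p ((\f.(\g.(\h.((f h) (g h))))) s)))
Step 6: ((p ((\f.(\g.(\h.((f h) (g h))))) s)) (p ((\f.(\g.(\h.((f h) (g h))))) s)))
Step 7: ((p (\g.(\h.((s h) (g h))))) (p ((\f.(\g.(\h.((f h) (g h))))) s)))
Step 8: ((p (\g.(\h.((s h) (g h))))) (p (\g.(\h.((s h) (g h))))))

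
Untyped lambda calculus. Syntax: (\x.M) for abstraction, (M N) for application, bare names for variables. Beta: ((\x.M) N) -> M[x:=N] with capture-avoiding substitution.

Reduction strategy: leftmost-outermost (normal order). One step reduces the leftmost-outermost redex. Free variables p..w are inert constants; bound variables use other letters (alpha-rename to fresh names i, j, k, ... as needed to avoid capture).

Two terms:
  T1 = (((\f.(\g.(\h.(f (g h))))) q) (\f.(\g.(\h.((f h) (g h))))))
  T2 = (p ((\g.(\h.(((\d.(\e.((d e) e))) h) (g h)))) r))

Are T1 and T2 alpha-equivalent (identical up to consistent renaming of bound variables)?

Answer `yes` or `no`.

Answer: no

Derivation:
Term 1: (((\f.(\g.(\h.(f (g h))))) q) (\f.(\g.(\h.((f h) (g h))))))
Term 2: (p ((\g.(\h.(((\d.(\e.((d e) e))) h) (g h)))) r))
Alpha-equivalence: compare structure up to binder renaming.
Result: False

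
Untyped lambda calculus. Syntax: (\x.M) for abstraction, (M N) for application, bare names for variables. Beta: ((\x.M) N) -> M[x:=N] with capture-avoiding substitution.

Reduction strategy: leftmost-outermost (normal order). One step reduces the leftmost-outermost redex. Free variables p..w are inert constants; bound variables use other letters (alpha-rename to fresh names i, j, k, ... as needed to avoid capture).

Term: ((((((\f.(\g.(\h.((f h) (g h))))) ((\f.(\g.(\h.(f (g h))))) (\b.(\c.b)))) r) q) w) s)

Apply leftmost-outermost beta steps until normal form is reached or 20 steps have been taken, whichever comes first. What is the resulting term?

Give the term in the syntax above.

Answer: ((q (r q)) s)

Derivation:
Step 0: ((((((\f.(\g.(\h.((f h) (g h))))) ((\f.(\g.(\h.(f (g h))))) (\b.(\c.b)))) r) q) w) s)
Step 1: (((((\g.(\h.((((\f.(\g.(\h.(f (g h))))) (\b.(\c.b))) h) (g h)))) r) q) w) s)
Step 2: ((((\h.((((\f.(\g.(\h.(f (g h))))) (\b.(\c.b))) h) (r h))) q) w) s)
Step 3: ((((((\f.(\g.(\h.(f (g h))))) (\b.(\c.b))) q) (r q)) w) s)
Step 4: (((((\g.(\h.((\b.(\c.b)) (g h)))) q) (r q)) w) s)
Step 5: ((((\h.((\b.(\c.b)) (q h))) (r q)) w) s)
Step 6: ((((\b.(\c.b)) (q (r q))) w) s)
Step 7: (((\c.(q (r q))) w) s)
Step 8: ((q (r q)) s)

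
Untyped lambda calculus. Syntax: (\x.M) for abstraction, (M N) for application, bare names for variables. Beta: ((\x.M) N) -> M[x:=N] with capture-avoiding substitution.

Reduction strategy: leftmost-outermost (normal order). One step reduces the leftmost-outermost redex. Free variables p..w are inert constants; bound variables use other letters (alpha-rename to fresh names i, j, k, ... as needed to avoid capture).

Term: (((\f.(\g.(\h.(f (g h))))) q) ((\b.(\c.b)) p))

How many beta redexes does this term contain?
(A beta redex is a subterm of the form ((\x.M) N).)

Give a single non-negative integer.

Answer: 2

Derivation:
Term: (((\f.(\g.(\h.(f (g h))))) q) ((\b.(\c.b)) p))
  Redex: ((\f.(\g.(\h.(f (g h))))) q)
  Redex: ((\b.(\c.b)) p)
Total redexes: 2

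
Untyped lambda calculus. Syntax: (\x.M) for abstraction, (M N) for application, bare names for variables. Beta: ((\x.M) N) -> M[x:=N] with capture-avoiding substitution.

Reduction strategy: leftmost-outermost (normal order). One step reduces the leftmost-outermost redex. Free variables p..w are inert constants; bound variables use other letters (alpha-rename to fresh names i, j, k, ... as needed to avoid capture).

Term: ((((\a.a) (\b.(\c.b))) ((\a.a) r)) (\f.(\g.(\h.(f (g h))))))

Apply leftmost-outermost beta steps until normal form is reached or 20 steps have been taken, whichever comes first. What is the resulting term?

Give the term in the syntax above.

Step 0: ((((\a.a) (\b.(\c.b))) ((\a.a) r)) (\f.(\g.(\h.(f (g h))))))
Step 1: (((\b.(\c.b)) ((\a.a) r)) (\f.(\g.(\h.(f (g h))))))
Step 2: ((\c.((\a.a) r)) (\f.(\g.(\h.(f (g h))))))
Step 3: ((\a.a) r)
Step 4: r

Answer: r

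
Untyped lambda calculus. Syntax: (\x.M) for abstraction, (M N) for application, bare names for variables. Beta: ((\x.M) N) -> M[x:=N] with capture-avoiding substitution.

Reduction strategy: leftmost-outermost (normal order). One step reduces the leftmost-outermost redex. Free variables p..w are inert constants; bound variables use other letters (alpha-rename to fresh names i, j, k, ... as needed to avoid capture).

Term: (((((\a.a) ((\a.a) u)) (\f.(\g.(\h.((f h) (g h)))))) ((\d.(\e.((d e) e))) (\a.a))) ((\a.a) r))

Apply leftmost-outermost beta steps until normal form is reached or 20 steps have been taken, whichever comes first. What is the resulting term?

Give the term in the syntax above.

Answer: (((u (\f.(\g.(\h.((f h) (g h)))))) (\e.(e e))) r)

Derivation:
Step 0: (((((\a.a) ((\a.a) u)) (\f.(\g.(\h.((f h) (g h)))))) ((\d.(\e.((d e) e))) (\a.a))) ((\a.a) r))
Step 1: (((((\a.a) u) (\f.(\g.(\h.((f h) (g h)))))) ((\d.(\e.((d e) e))) (\a.a))) ((\a.a) r))
Step 2: (((u (\f.(\g.(\h.((f h) (g h)))))) ((\d.(\e.((d e) e))) (\a.a))) ((\a.a) r))
Step 3: (((u (\f.(\g.(\h.((f h) (g h)))))) (\e.(((\a.a) e) e))) ((\a.a) r))
Step 4: (((u (\f.(\g.(\h.((f h) (g h)))))) (\e.(e e))) ((\a.a) r))
Step 5: (((u (\f.(\g.(\h.((f h) (g h)))))) (\e.(e e))) r)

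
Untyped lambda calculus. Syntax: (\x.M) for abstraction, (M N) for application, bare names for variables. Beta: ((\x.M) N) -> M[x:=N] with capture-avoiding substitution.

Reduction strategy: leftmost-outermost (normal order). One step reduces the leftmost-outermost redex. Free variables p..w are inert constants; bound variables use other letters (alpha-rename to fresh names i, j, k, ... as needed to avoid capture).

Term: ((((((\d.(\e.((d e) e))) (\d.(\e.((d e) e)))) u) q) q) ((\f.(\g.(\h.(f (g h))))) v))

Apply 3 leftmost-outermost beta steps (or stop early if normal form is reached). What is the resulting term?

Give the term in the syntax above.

Step 0: ((((((\d.(\e.((d e) e))) (\d.(\e.((d e) e)))) u) q) q) ((\f.(\g.(\h.(f (g h))))) v))
Step 1: (((((\e.(((\d.(\e.((d e) e))) e) e)) u) q) q) ((\f.(\g.(\h.(f (g h))))) v))
Step 2: ((((((\d.(\e.((d e) e))) u) u) q) q) ((\f.(\g.(\h.(f (g h))))) v))
Step 3: (((((\e.((u e) e)) u) q) q) ((\f.(\g.(\h.(f (g h))))) v))

Answer: (((((\e.((u e) e)) u) q) q) ((\f.(\g.(\h.(f (g h))))) v))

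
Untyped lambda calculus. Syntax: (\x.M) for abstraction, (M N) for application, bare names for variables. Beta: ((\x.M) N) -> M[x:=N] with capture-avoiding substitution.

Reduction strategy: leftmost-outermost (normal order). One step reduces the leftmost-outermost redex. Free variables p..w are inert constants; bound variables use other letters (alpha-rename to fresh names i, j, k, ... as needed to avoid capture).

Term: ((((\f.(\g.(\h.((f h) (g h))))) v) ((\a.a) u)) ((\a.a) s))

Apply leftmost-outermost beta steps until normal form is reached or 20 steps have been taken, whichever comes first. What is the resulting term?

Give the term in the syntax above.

Step 0: ((((\f.(\g.(\h.((f h) (g h))))) v) ((\a.a) u)) ((\a.a) s))
Step 1: (((\g.(\h.((v h) (g h)))) ((\a.a) u)) ((\a.a) s))
Step 2: ((\h.((v h) (((\a.a) u) h))) ((\a.a) s))
Step 3: ((v ((\a.a) s)) (((\a.a) u) ((\a.a) s)))
Step 4: ((v s) (((\a.a) u) ((\a.a) s)))
Step 5: ((v s) (u ((\a.a) s)))
Step 6: ((v s) (u s))

Answer: ((v s) (u s))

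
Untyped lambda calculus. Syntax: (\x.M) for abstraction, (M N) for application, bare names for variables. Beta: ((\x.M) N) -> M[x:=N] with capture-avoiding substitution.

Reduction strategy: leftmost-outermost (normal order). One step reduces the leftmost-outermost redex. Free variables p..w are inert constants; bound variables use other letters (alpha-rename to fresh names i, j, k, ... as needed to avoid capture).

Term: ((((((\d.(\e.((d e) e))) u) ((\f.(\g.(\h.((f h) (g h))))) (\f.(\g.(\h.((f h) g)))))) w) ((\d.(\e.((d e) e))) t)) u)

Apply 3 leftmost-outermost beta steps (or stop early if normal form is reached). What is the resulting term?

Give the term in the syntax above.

Answer: (((((u (\g.(\h.(((\f.(\g.(\h.((f h) g)))) h) (g h))))) ((\f.(\g.(\h.((f h) (g h))))) (\f.(\g.(\h.((f h) g)))))) w) ((\d.(\e.((d e) e))) t)) u)

Derivation:
Step 0: ((((((\d.(\e.((d e) e))) u) ((\f.(\g.(\h.((f h) (g h))))) (\f.(\g.(\h.((f h) g)))))) w) ((\d.(\e.((d e) e))) t)) u)
Step 1: (((((\e.((u e) e)) ((\f.(\g.(\h.((f h) (g h))))) (\f.(\g.(\h.((f h) g)))))) w) ((\d.(\e.((d e) e))) t)) u)
Step 2: (((((u ((\f.(\g.(\h.((f h) (g h))))) (\f.(\g.(\h.((f h) g)))))) ((\f.(\g.(\h.((f h) (g h))))) (\f.(\g.(\h.((f h) g)))))) w) ((\d.(\e.((d e) e))) t)) u)
Step 3: (((((u (\g.(\h.(((\f.(\g.(\h.((f h) g)))) h) (g h))))) ((\f.(\g.(\h.((f h) (g h))))) (\f.(\g.(\h.((f h) g)))))) w) ((\d.(\e.((d e) e))) t)) u)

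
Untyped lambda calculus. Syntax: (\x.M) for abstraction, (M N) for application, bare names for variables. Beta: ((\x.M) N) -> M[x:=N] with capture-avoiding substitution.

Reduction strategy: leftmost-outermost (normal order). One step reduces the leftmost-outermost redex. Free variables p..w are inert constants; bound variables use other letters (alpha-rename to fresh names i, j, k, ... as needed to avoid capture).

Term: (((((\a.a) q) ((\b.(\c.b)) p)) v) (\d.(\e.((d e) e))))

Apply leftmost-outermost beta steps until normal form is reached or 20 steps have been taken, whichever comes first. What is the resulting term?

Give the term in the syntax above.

Step 0: (((((\a.a) q) ((\b.(\c.b)) p)) v) (\d.(\e.((d e) e))))
Step 1: (((q ((\b.(\c.b)) p)) v) (\d.(\e.((d e) e))))
Step 2: (((q (\c.p)) v) (\d.(\e.((d e) e))))

Answer: (((q (\c.p)) v) (\d.(\e.((d e) e))))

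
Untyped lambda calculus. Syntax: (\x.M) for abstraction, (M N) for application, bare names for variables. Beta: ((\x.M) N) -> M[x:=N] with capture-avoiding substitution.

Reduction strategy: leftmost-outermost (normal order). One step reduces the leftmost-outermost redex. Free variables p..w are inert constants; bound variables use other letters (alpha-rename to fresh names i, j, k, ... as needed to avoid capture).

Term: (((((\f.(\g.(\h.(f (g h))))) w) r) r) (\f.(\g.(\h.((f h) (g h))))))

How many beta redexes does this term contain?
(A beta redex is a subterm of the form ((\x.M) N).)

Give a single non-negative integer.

Answer: 1

Derivation:
Term: (((((\f.(\g.(\h.(f (g h))))) w) r) r) (\f.(\g.(\h.((f h) (g h))))))
  Redex: ((\f.(\g.(\h.(f (g h))))) w)
Total redexes: 1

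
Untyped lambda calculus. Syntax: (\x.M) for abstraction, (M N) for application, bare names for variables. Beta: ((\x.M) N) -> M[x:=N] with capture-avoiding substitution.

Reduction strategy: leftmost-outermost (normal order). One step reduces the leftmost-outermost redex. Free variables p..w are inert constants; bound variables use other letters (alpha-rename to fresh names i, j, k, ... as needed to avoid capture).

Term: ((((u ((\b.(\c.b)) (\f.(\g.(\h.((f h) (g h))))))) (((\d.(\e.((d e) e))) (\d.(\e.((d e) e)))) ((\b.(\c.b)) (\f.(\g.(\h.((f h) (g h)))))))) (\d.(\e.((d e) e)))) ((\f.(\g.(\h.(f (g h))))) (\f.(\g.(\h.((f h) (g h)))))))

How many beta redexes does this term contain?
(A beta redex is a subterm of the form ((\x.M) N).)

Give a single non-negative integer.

Term: ((((u ((\b.(\c.b)) (\f.(\g.(\h.((f h) (g h))))))) (((\d.(\e.((d e) e))) (\d.(\e.((d e) e)))) ((\b.(\c.b)) (\f.(\g.(\h.((f h) (g h)))))))) (\d.(\e.((d e) e)))) ((\f.(\g.(\h.(f (g h))))) (\f.(\g.(\h.((f h) (g h)))))))
  Redex: ((\b.(\c.b)) (\f.(\g.(\h.((f h) (g h))))))
  Redex: ((\d.(\e.((d e) e))) (\d.(\e.((d e) e))))
  Redex: ((\b.(\c.b)) (\f.(\g.(\h.((f h) (g h))))))
  Redex: ((\f.(\g.(\h.(f (g h))))) (\f.(\g.(\h.((f h) (g h))))))
Total redexes: 4

Answer: 4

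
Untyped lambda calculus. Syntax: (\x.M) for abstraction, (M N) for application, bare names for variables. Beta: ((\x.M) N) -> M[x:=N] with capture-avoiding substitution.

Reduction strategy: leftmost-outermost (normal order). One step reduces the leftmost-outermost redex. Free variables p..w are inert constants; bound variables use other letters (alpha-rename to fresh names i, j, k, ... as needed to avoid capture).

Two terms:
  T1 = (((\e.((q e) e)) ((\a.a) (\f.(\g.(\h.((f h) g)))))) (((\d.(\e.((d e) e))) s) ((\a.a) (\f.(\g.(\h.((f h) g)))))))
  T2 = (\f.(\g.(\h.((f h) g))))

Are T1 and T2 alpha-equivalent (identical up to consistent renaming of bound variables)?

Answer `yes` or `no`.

Answer: no

Derivation:
Term 1: (((\e.((q e) e)) ((\a.a) (\f.(\g.(\h.((f h) g)))))) (((\d.(\e.((d e) e))) s) ((\a.a) (\f.(\g.(\h.((f h) g)))))))
Term 2: (\f.(\g.(\h.((f h) g))))
Alpha-equivalence: compare structure up to binder renaming.
Result: False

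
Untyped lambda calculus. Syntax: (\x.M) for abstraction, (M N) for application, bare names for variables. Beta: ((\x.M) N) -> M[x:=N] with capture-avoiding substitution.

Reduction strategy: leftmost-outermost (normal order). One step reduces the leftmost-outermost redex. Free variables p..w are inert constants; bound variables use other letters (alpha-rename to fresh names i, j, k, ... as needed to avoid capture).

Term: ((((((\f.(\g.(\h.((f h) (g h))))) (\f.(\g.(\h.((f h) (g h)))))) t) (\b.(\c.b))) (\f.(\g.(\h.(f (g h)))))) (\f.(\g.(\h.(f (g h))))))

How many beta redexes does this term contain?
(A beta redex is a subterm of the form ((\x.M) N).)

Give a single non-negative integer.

Answer: 1

Derivation:
Term: ((((((\f.(\g.(\h.((f h) (g h))))) (\f.(\g.(\h.((f h) (g h)))))) t) (\b.(\c.b))) (\f.(\g.(\h.(f (g h)))))) (\f.(\g.(\h.(f (g h))))))
  Redex: ((\f.(\g.(\h.((f h) (g h))))) (\f.(\g.(\h.((f h) (g h))))))
Total redexes: 1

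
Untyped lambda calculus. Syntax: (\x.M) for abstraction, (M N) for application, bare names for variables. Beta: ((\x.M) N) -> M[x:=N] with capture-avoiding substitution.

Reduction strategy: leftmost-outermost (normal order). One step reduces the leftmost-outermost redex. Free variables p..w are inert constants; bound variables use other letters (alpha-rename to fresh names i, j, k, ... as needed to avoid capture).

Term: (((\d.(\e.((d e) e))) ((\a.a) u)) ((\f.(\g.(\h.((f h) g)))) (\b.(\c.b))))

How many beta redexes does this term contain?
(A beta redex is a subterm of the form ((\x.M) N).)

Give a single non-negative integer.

Term: (((\d.(\e.((d e) e))) ((\a.a) u)) ((\f.(\g.(\h.((f h) g)))) (\b.(\c.b))))
  Redex: ((\d.(\e.((d e) e))) ((\a.a) u))
  Redex: ((\a.a) u)
  Redex: ((\f.(\g.(\h.((f h) g)))) (\b.(\c.b)))
Total redexes: 3

Answer: 3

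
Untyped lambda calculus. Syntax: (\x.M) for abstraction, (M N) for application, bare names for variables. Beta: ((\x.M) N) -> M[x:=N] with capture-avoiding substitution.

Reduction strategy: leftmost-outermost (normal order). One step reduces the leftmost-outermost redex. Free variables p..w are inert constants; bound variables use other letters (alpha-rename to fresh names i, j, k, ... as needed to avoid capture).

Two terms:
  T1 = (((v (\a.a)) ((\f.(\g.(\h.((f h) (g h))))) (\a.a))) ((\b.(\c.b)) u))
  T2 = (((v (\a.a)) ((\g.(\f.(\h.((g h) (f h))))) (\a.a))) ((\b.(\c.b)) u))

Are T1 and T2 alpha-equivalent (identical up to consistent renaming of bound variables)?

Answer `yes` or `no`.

Answer: yes

Derivation:
Term 1: (((v (\a.a)) ((\f.(\g.(\h.((f h) (g h))))) (\a.a))) ((\b.(\c.b)) u))
Term 2: (((v (\a.a)) ((\g.(\f.(\h.((g h) (f h))))) (\a.a))) ((\b.(\c.b)) u))
Alpha-equivalence: compare structure up to binder renaming.
Result: True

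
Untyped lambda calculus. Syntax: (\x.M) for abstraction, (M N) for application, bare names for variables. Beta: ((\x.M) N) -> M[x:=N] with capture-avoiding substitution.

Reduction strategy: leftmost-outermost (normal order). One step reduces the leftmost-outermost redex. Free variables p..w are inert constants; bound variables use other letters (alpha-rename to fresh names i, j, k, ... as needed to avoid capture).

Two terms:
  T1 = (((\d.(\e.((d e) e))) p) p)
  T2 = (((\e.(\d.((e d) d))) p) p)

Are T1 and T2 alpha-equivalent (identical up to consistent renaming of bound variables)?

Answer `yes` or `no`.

Term 1: (((\d.(\e.((d e) e))) p) p)
Term 2: (((\e.(\d.((e d) d))) p) p)
Alpha-equivalence: compare structure up to binder renaming.
Result: True

Answer: yes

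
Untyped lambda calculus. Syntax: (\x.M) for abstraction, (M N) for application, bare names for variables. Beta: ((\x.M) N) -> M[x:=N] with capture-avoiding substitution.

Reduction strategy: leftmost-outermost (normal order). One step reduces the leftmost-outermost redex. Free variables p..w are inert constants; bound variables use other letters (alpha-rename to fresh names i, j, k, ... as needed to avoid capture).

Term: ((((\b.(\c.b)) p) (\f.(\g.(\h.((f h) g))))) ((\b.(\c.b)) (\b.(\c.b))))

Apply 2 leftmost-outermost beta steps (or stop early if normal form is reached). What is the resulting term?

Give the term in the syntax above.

Step 0: ((((\b.(\c.b)) p) (\f.(\g.(\h.((f h) g))))) ((\b.(\c.b)) (\b.(\c.b))))
Step 1: (((\c.p) (\f.(\g.(\h.((f h) g))))) ((\b.(\c.b)) (\b.(\c.b))))
Step 2: (p ((\b.(\c.b)) (\b.(\c.b))))

Answer: (p ((\b.(\c.b)) (\b.(\c.b))))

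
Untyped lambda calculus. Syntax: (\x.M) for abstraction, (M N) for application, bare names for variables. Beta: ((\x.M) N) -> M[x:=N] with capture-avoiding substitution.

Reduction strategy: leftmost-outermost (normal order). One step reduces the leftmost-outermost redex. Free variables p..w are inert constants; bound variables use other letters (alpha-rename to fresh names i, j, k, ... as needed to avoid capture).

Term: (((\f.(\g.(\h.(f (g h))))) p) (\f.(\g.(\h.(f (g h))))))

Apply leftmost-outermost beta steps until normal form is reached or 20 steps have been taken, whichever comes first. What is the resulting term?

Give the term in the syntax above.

Step 0: (((\f.(\g.(\h.(f (g h))))) p) (\f.(\g.(\h.(f (g h))))))
Step 1: ((\g.(\h.(p (g h)))) (\f.(\g.(\h.(f (g h))))))
Step 2: (\h.(p ((\f.(\g.(\h.(f (g h))))) h)))
Step 3: (\h.(p (\g.(\i.(h (g i))))))

Answer: (\h.(p (\g.(\i.(h (g i))))))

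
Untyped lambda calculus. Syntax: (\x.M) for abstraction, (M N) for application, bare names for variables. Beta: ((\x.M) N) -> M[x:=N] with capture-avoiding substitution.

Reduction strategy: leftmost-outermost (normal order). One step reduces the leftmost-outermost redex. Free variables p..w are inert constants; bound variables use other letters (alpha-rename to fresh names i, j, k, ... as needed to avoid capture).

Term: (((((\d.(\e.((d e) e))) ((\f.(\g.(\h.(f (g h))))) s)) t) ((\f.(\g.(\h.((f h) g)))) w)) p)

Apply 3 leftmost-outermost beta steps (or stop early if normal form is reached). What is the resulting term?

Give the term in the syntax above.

Step 0: (((((\d.(\e.((d e) e))) ((\f.(\g.(\h.(f (g h))))) s)) t) ((\f.(\g.(\h.((f h) g)))) w)) p)
Step 1: ((((\e.((((\f.(\g.(\h.(f (g h))))) s) e) e)) t) ((\f.(\g.(\h.((f h) g)))) w)) p)
Step 2: ((((((\f.(\g.(\h.(f (g h))))) s) t) t) ((\f.(\g.(\h.((f h) g)))) w)) p)
Step 3: (((((\g.(\h.(s (g h)))) t) t) ((\f.(\g.(\h.((f h) g)))) w)) p)

Answer: (((((\g.(\h.(s (g h)))) t) t) ((\f.(\g.(\h.((f h) g)))) w)) p)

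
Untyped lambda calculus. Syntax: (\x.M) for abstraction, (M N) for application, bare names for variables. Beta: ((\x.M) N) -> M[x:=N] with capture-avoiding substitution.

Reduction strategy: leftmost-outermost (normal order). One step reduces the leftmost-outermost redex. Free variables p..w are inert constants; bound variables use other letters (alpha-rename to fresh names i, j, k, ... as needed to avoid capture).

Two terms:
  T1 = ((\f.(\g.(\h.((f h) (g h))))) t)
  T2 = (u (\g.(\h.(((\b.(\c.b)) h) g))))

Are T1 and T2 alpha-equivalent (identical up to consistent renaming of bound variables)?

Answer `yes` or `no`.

Term 1: ((\f.(\g.(\h.((f h) (g h))))) t)
Term 2: (u (\g.(\h.(((\b.(\c.b)) h) g))))
Alpha-equivalence: compare structure up to binder renaming.
Result: False

Answer: no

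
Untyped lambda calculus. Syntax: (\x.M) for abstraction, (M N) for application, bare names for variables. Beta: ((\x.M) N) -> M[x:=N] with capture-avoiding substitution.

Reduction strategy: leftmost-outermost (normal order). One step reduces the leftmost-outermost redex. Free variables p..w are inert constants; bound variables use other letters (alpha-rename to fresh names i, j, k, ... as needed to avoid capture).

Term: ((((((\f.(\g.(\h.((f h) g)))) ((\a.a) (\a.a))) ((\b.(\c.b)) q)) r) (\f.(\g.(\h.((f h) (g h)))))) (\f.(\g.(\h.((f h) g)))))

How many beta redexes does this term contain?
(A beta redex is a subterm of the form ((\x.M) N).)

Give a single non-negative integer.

Answer: 3

Derivation:
Term: ((((((\f.(\g.(\h.((f h) g)))) ((\a.a) (\a.a))) ((\b.(\c.b)) q)) r) (\f.(\g.(\h.((f h) (g h)))))) (\f.(\g.(\h.((f h) g)))))
  Redex: ((\f.(\g.(\h.((f h) g)))) ((\a.a) (\a.a)))
  Redex: ((\a.a) (\a.a))
  Redex: ((\b.(\c.b)) q)
Total redexes: 3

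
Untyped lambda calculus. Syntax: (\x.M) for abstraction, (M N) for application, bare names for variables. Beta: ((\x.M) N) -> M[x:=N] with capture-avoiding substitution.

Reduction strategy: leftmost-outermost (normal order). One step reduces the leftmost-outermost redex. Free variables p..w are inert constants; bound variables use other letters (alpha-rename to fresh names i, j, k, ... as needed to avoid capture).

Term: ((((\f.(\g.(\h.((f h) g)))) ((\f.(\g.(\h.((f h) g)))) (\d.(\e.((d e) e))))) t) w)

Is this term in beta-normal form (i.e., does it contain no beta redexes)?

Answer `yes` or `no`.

Term: ((((\f.(\g.(\h.((f h) g)))) ((\f.(\g.(\h.((f h) g)))) (\d.(\e.((d e) e))))) t) w)
Found 2 beta redex(es).

Answer: no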